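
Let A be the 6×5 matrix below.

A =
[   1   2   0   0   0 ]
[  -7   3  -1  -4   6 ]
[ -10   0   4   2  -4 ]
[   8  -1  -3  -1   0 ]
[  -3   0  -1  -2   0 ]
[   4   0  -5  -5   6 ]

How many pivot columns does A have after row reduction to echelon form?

Row reduce to echelon form.
R2 ← R2 + (7)·R1: [0, 17, -1, -4, 6]
R3 ← R3 + (10)·R1: [0, 20, 4, 2, -4]
R4 ← R4 − (8)·R1: [0, -17, -3, -1, 0]
R5 ← R5 + (3)·R1: [0, 6, -1, -2, 0]
R6 ← R6 − (4)·R1: [0, -8, -5, -5, 6]
R3 ← R3 − (20/17)·R2: [0, 0, 88/17, 114/17, -188/17]
R4 ← R4 + R2: [0, 0, -4, -5, 6]
R5 ← R5 − (6/17)·R2: [0, 0, -11/17, -10/17, -36/17]
R6 ← R6 + (8/17)·R2: [0, 0, -93/17, -117/17, 150/17]
R4 ← R4 + (17/22)·R3: [0, 0, 0, 2/11, -28/11]
R5 ← R5 + (1/8)·R3: [0, 0, 0, 1/4, -7/2]
R6 ← R6 + (93/88)·R3: [0, 0, 0, 9/44, -63/22]
R5 ← R5 − (11/8)·R4: [0, 0, 0, 0, 0]
R6 ← R6 − (9/8)·R4: [0, 0, 0, 0, 0]
Echelon form has 4 nonzero rows, so rank(A) = 4.
Each nonzero row contributes one pivot column: 4 pivot columns.

4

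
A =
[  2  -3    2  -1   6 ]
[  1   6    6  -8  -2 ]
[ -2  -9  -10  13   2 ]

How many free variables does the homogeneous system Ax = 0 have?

Row reduce to echelon form.
R2 ← R2 − (1/2)·R1: [0, 15/2, 5, -15/2, -5]
R3 ← R3 + R1: [0, -12, -8, 12, 8]
R3 ← R3 + (8/5)·R2: [0, 0, 0, 0, 0]
2 nonzero rows, so rank(A) = 2.
A has 5 columns; by rank–nullity, nullity = 5 − 2 = 3.

3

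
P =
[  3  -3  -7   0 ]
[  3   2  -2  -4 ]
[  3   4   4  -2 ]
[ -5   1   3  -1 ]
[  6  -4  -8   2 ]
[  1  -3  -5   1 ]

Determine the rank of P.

Row reduce to echelon form.
R2 ← R2 − R1: [0, 5, 5, -4]
R3 ← R3 − R1: [0, 7, 11, -2]
R4 ← R4 + (5/3)·R1: [0, -4, -26/3, -1]
R5 ← R5 − (2)·R1: [0, 2, 6, 2]
R6 ← R6 − (1/3)·R1: [0, -2, -8/3, 1]
R3 ← R3 − (7/5)·R2: [0, 0, 4, 18/5]
R4 ← R4 + (4/5)·R2: [0, 0, -14/3, -21/5]
R5 ← R5 − (2/5)·R2: [0, 0, 4, 18/5]
R6 ← R6 + (2/5)·R2: [0, 0, -2/3, -3/5]
R4 ← R4 + (7/6)·R3: [0, 0, 0, 0]
R5 ← R5 − R3: [0, 0, 0, 0]
R6 ← R6 + (1/6)·R3: [0, 0, 0, 0]
Echelon form has 3 nonzero rows, so rank(P) = 3.

3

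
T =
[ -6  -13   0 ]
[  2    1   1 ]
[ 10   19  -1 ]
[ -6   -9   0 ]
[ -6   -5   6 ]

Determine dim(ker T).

0

Row reduce to echelon form.
R2 ← R2 + (1/3)·R1: [0, -10/3, 1]
R3 ← R3 + (5/3)·R1: [0, -8/3, -1]
R4 ← R4 − R1: [0, 4, 0]
R5 ← R5 − R1: [0, 8, 6]
R3 ← R3 − (4/5)·R2: [0, 0, -9/5]
R4 ← R4 + (6/5)·R2: [0, 0, 6/5]
R5 ← R5 + (12/5)·R2: [0, 0, 42/5]
R4 ← R4 + (2/3)·R3: [0, 0, 0]
R5 ← R5 + (14/3)·R3: [0, 0, 0]
3 nonzero rows, so rank(T) = 3.
T has 3 columns; by rank–nullity, nullity = 3 − 3 = 0.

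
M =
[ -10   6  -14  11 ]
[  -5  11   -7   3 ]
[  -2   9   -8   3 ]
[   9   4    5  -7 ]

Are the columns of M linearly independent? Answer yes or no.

Row reduce M to echelon form.
R2 ← R2 − (1/2)·R1: [0, 8, 0, -5/2]
R3 ← R3 − (1/5)·R1: [0, 39/5, -26/5, 4/5]
R4 ← R4 + (9/10)·R1: [0, 47/5, -38/5, 29/10]
R3 ← R3 − (39/40)·R2: [0, 0, -26/5, 259/80]
R4 ← R4 − (47/40)·R2: [0, 0, -38/5, 467/80]
R4 ← R4 − (19/13)·R3: [0, 0, 0, 115/104]
4 pivots among 4 columns.
Every column is a pivot column, so the columns are linearly independent.

yes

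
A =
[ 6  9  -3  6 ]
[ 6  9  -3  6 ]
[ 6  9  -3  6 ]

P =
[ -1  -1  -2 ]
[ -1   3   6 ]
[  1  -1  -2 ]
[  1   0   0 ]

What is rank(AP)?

First compute AP:
[[-12,  24,  48],
 [-12,  24,  48],
 [-12,  24,  48]]
Now row reduce the product.
R2 ← R2 − R1: [0, 0, 0]
R3 ← R3 − R1: [0, 0, 0]
1 nonzero row, so rank(AP) = 1.

1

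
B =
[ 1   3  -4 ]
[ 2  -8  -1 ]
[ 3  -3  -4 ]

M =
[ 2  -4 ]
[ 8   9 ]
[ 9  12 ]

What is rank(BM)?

2

First compute BM:
[[-10, -25],
 [-69, -92],
 [-54, -87]]
Now row reduce the product.
R2 ← R2 − (69/10)·R1: [0, 161/2]
R3 ← R3 − (27/5)·R1: [0, 48]
R3 ← R3 − (96/161)·R2: [0, 0]
2 nonzero rows, so rank(BM) = 2.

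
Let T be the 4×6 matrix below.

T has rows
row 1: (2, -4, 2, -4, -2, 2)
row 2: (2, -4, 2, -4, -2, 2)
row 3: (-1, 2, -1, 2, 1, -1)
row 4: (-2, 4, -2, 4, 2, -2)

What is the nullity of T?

Row reduce to echelon form.
R2 ← R2 − R1: [0, 0, 0, 0, 0, 0]
R3 ← R3 + (1/2)·R1: [0, 0, 0, 0, 0, 0]
R4 ← R4 + R1: [0, 0, 0, 0, 0, 0]
1 nonzero row, so rank(T) = 1.
T has 6 columns; by rank–nullity, nullity = 6 − 1 = 5.

5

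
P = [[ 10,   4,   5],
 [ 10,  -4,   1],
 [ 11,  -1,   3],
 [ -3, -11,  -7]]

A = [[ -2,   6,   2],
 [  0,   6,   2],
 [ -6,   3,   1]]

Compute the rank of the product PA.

First compute PA:
[[-50,  99,  33],
 [-26,  39,  13],
 [-40,  69,  23],
 [ 48, -105, -35]]
Now row reduce the product.
R2 ← R2 − (13/25)·R1: [0, -312/25, -104/25]
R3 ← R3 − (4/5)·R1: [0, -51/5, -17/5]
R4 ← R4 + (24/25)·R1: [0, -249/25, -83/25]
R3 ← R3 − (85/104)·R2: [0, 0, 0]
R4 ← R4 − (83/104)·R2: [0, 0, 0]
2 nonzero rows, so rank(PA) = 2.

2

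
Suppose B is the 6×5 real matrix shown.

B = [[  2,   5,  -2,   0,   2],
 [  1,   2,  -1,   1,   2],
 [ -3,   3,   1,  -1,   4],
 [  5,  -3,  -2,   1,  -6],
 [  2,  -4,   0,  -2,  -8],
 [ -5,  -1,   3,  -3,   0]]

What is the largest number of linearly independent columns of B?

Row reduce to echelon form.
R2 ← R2 − (1/2)·R1: [0, -1/2, 0, 1, 1]
R3 ← R3 + (3/2)·R1: [0, 21/2, -2, -1, 7]
R4 ← R4 − (5/2)·R1: [0, -31/2, 3, 1, -11]
R5 ← R5 − R1: [0, -9, 2, -2, -10]
R6 ← R6 + (5/2)·R1: [0, 23/2, -2, -3, 5]
R3 ← R3 + (21)·R2: [0, 0, -2, 20, 28]
R4 ← R4 − (31)·R2: [0, 0, 3, -30, -42]
R5 ← R5 − (18)·R2: [0, 0, 2, -20, -28]
R6 ← R6 + (23)·R2: [0, 0, -2, 20, 28]
R4 ← R4 + (3/2)·R3: [0, 0, 0, 0, 0]
R5 ← R5 + R3: [0, 0, 0, 0, 0]
R6 ← R6 − R3: [0, 0, 0, 0, 0]
Echelon form has 3 nonzero rows, so rank(B) = 3.
The rank gives the maximum number of linearly independent columns: 3.

3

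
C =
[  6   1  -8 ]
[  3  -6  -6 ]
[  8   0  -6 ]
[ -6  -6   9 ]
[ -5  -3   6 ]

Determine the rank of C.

3

Row reduce to echelon form.
R2 ← R2 − (1/2)·R1: [0, -13/2, -2]
R3 ← R3 − (4/3)·R1: [0, -4/3, 14/3]
R4 ← R4 + R1: [0, -5, 1]
R5 ← R5 + (5/6)·R1: [0, -13/6, -2/3]
R3 ← R3 − (8/39)·R2: [0, 0, 66/13]
R4 ← R4 − (10/13)·R2: [0, 0, 33/13]
R5 ← R5 − (1/3)·R2: [0, 0, 0]
R4 ← R4 − (1/2)·R3: [0, 0, 0]
Echelon form has 3 nonzero rows, so rank(C) = 3.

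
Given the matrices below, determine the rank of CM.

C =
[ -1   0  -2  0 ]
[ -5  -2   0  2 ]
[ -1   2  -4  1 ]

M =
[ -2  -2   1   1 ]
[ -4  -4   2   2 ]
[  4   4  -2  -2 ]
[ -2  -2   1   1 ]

First compute CM:
[[ -6,  -6,   3,   3],
 [ 14,  14,  -7,  -7],
 [-24, -24,  12,  12]]
Now row reduce the product.
R2 ← R2 + (7/3)·R1: [0, 0, 0, 0]
R3 ← R3 − (4)·R1: [0, 0, 0, 0]
1 nonzero row, so rank(CM) = 1.

1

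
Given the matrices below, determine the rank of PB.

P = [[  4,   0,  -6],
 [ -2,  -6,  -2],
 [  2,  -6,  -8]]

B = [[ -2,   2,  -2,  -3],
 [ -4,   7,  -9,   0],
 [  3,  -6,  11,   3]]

First compute PB:
[[-26,  44, -74, -30],
 [ 22, -34,  36,   0],
 [ -4,  10, -38, -30]]
Now row reduce the product.
R2 ← R2 + (11/13)·R1: [0, 42/13, -346/13, -330/13]
R3 ← R3 − (2/13)·R1: [0, 42/13, -346/13, -330/13]
R3 ← R3 − R2: [0, 0, 0, 0]
2 nonzero rows, so rank(PB) = 2.

2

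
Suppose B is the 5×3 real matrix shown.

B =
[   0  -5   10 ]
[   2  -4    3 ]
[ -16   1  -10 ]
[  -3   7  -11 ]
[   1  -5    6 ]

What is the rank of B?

3

Row reduce to echelon form.
Swap R1 ↔ R2
R3 ← R3 + (8)·R1: [0, -31, 14]
R4 ← R4 + (3/2)·R1: [0, 1, -13/2]
R5 ← R5 − (1/2)·R1: [0, -3, 9/2]
R3 ← R3 − (31/5)·R2: [0, 0, -48]
R4 ← R4 + (1/5)·R2: [0, 0, -9/2]
R5 ← R5 − (3/5)·R2: [0, 0, -3/2]
R4 ← R4 − (3/32)·R3: [0, 0, 0]
R5 ← R5 − (1/32)·R3: [0, 0, 0]
Echelon form has 3 nonzero rows, so rank(B) = 3.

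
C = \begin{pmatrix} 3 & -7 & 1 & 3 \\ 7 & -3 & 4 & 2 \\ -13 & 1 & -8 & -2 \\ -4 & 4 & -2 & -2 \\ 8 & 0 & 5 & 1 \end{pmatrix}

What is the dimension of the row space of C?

Row reduce to echelon form.
R2 ← R2 − (7/3)·R1: [0, 40/3, 5/3, -5]
R3 ← R3 + (13/3)·R1: [0, -88/3, -11/3, 11]
R4 ← R4 + (4/3)·R1: [0, -16/3, -2/3, 2]
R5 ← R5 − (8/3)·R1: [0, 56/3, 7/3, -7]
R3 ← R3 + (11/5)·R2: [0, 0, 0, 0]
R4 ← R4 + (2/5)·R2: [0, 0, 0, 0]
R5 ← R5 − (7/5)·R2: [0, 0, 0, 0]
Echelon form has 2 nonzero rows, so rank(C) = 2.
The row space has dimension equal to the rank: 2.

2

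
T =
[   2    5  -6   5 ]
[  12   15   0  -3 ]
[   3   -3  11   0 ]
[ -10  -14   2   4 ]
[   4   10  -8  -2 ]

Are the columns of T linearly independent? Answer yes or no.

Row reduce T to echelon form.
R2 ← R2 − (6)·R1: [0, -15, 36, -33]
R3 ← R3 − (3/2)·R1: [0, -21/2, 20, -15/2]
R4 ← R4 + (5)·R1: [0, 11, -28, 29]
R5 ← R5 − (2)·R1: [0, 0, 4, -12]
R3 ← R3 − (7/10)·R2: [0, 0, -26/5, 78/5]
R4 ← R4 + (11/15)·R2: [0, 0, -8/5, 24/5]
R4 ← R4 − (4/13)·R3: [0, 0, 0, 0]
R5 ← R5 + (10/13)·R3: [0, 0, 0, 0]
3 pivots among 4 columns.
Only 3 < 4 pivot columns, so the columns are linearly dependent.

no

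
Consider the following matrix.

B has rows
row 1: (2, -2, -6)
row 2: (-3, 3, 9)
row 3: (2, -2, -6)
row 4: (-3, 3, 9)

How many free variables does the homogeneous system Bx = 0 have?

Row reduce to echelon form.
R2 ← R2 + (3/2)·R1: [0, 0, 0]
R3 ← R3 − R1: [0, 0, 0]
R4 ← R4 + (3/2)·R1: [0, 0, 0]
1 nonzero row, so rank(B) = 1.
B has 3 columns; by rank–nullity, nullity = 3 − 1 = 2.

2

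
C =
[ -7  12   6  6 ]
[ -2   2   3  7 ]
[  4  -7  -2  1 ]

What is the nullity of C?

1

Row reduce to echelon form.
R2 ← R2 − (2/7)·R1: [0, -10/7, 9/7, 37/7]
R3 ← R3 + (4/7)·R1: [0, -1/7, 10/7, 31/7]
R3 ← R3 − (1/10)·R2: [0, 0, 13/10, 39/10]
3 nonzero rows, so rank(C) = 3.
C has 4 columns; by rank–nullity, nullity = 4 − 3 = 1.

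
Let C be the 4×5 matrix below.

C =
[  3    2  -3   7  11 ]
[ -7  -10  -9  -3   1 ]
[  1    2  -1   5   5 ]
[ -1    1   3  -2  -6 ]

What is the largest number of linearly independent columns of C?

Row reduce to echelon form.
R2 ← R2 + (7/3)·R1: [0, -16/3, -16, 40/3, 80/3]
R3 ← R3 − (1/3)·R1: [0, 4/3, 0, 8/3, 4/3]
R4 ← R4 + (1/3)·R1: [0, 5/3, 2, 1/3, -7/3]
R3 ← R3 + (1/4)·R2: [0, 0, -4, 6, 8]
R4 ← R4 + (5/16)·R2: [0, 0, -3, 9/2, 6]
R4 ← R4 − (3/4)·R3: [0, 0, 0, 0, 0]
Echelon form has 3 nonzero rows, so rank(C) = 3.
The rank gives the maximum number of linearly independent columns: 3.

3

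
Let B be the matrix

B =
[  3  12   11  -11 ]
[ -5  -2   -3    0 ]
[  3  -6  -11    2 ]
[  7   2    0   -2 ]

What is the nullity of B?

1

Row reduce to echelon form.
R2 ← R2 + (5/3)·R1: [0, 18, 46/3, -55/3]
R3 ← R3 − R1: [0, -18, -22, 13]
R4 ← R4 − (7/3)·R1: [0, -26, -77/3, 71/3]
R3 ← R3 + R2: [0, 0, -20/3, -16/3]
R4 ← R4 + (13/9)·R2: [0, 0, -95/27, -76/27]
R4 ← R4 − (19/36)·R3: [0, 0, 0, 0]
3 nonzero rows, so rank(B) = 3.
B has 4 columns; by rank–nullity, nullity = 4 − 3 = 1.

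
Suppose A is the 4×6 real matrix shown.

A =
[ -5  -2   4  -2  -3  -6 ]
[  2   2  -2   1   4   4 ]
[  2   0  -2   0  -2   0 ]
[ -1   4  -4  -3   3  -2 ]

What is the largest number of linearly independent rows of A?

3

Row reduce to echelon form.
R2 ← R2 + (2/5)·R1: [0, 6/5, -2/5, 1/5, 14/5, 8/5]
R3 ← R3 + (2/5)·R1: [0, -4/5, -2/5, -4/5, -16/5, -12/5]
R4 ← R4 − (1/5)·R1: [0, 22/5, -24/5, -13/5, 18/5, -4/5]
R3 ← R3 + (2/3)·R2: [0, 0, -2/3, -2/3, -4/3, -4/3]
R4 ← R4 − (11/3)·R2: [0, 0, -10/3, -10/3, -20/3, -20/3]
R4 ← R4 − (5)·R3: [0, 0, 0, 0, 0, 0]
Echelon form has 3 nonzero rows, so rank(A) = 3.
The rank gives the maximum number of linearly independent rows: 3.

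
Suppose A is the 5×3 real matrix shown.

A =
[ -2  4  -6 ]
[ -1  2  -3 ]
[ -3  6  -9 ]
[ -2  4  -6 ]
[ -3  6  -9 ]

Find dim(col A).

1

Row reduce to echelon form.
R2 ← R2 − (1/2)·R1: [0, 0, 0]
R3 ← R3 − (3/2)·R1: [0, 0, 0]
R4 ← R4 − R1: [0, 0, 0]
R5 ← R5 − (3/2)·R1: [0, 0, 0]
Echelon form has 1 nonzero row, so rank(A) = 1.
The column space has dimension equal to the rank: 1.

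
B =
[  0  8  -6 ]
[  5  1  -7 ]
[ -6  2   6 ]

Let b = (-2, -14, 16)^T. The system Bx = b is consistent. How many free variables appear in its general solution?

Row reduce the augmented matrix [B | b].
Swap R1 ↔ R2
R3 ← R3 + (6/5)·R1: [0, 16/5, -12/5, -4/5]
R3 ← R3 − (2/5)·R2: [0, 0, 0, 0]
The echelon form has 2 nonzero rows, and every pivot lies in the first 3 columns, so rank(B) = rank([B|b]) = 2.
The system is consistent.
Free variables = (unknowns) − (rank) = 3 − 2 = 1.

1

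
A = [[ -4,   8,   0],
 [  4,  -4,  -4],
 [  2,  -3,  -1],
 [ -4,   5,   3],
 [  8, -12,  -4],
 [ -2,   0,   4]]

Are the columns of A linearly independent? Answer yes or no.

Row reduce A to echelon form.
R2 ← R2 + R1: [0, 4, -4]
R3 ← R3 + (1/2)·R1: [0, 1, -1]
R4 ← R4 − R1: [0, -3, 3]
R5 ← R5 + (2)·R1: [0, 4, -4]
R6 ← R6 − (1/2)·R1: [0, -4, 4]
R3 ← R3 − (1/4)·R2: [0, 0, 0]
R4 ← R4 + (3/4)·R2: [0, 0, 0]
R5 ← R5 − R2: [0, 0, 0]
R6 ← R6 + R2: [0, 0, 0]
2 pivots among 3 columns.
Only 2 < 3 pivot columns, so the columns are linearly dependent.

no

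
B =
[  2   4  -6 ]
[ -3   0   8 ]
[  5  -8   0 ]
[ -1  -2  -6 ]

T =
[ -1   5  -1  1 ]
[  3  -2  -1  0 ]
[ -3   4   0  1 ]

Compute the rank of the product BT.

First compute BT:
[[ 28, -22,  -6,  -4],
 [-21,  17,   3,   5],
 [-29,  41,   3,   5],
 [ 13, -25,   3,  -7]]
Now row reduce the product.
R2 ← R2 + (3/4)·R1: [0, 1/2, -3/2, 2]
R3 ← R3 + (29/28)·R1: [0, 255/14, -45/14, 6/7]
R4 ← R4 − (13/28)·R1: [0, -207/14, 81/14, -36/7]
R3 ← R3 − (255/7)·R2: [0, 0, 360/7, -72]
R4 ← R4 + (207/7)·R2: [0, 0, -270/7, 54]
R4 ← R4 + (3/4)·R3: [0, 0, 0, 0]
3 nonzero rows, so rank(BT) = 3.

3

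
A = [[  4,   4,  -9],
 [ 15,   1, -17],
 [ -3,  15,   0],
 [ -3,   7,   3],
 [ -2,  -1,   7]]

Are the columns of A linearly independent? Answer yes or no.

yes

Row reduce A to echelon form.
R2 ← R2 − (15/4)·R1: [0, -14, 67/4]
R3 ← R3 + (3/4)·R1: [0, 18, -27/4]
R4 ← R4 + (3/4)·R1: [0, 10, -15/4]
R5 ← R5 + (1/2)·R1: [0, 1, 5/2]
R3 ← R3 + (9/7)·R2: [0, 0, 207/14]
R4 ← R4 + (5/7)·R2: [0, 0, 115/14]
R5 ← R5 + (1/14)·R2: [0, 0, 207/56]
R4 ← R4 − (5/9)·R3: [0, 0, 0]
R5 ← R5 − (1/4)·R3: [0, 0, 0]
3 pivots among 3 columns.
Every column is a pivot column, so the columns are linearly independent.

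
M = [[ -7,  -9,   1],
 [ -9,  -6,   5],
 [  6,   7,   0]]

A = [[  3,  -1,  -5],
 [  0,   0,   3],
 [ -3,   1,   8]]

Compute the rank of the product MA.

First compute MA:
[[-24,   8,  16],
 [-42,  14,  67],
 [ 18,  -6,  -9]]
Now row reduce the product.
R2 ← R2 − (7/4)·R1: [0, 0, 39]
R3 ← R3 + (3/4)·R1: [0, 0, 3]
R3 ← R3 − (1/13)·R2: [0, 0, 0]
2 nonzero rows, so rank(MA) = 2.

2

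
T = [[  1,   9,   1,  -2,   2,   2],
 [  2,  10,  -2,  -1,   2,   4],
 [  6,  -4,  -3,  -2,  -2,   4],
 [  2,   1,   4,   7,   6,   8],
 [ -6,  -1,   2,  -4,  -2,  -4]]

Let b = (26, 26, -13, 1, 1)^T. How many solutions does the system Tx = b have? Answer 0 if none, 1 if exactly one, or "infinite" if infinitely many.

infinite

Row reduce the augmented matrix [T | b].
R2 ← R2 − (2)·R1: [0, -8, -4, 3, -2, 0, -26]
R3 ← R3 − (6)·R1: [0, -58, -9, 10, -14, -8, -169]
R4 ← R4 − (2)·R1: [0, -17, 2, 11, 2, 4, -51]
R5 ← R5 + (6)·R1: [0, 53, 8, -16, 10, 8, 157]
R3 ← R3 − (29/4)·R2: [0, 0, 20, -47/4, 1/2, -8, 39/2]
R4 ← R4 − (17/8)·R2: [0, 0, 21/2, 37/8, 25/4, 4, 17/4]
R5 ← R5 + (53/8)·R2: [0, 0, -37/2, 31/8, -13/4, 8, -61/4]
R4 ← R4 − (21/40)·R3: [0, 0, 0, 1727/160, 479/80, 41/5, -479/80]
R5 ← R5 + (37/40)·R3: [0, 0, 0, -1119/160, -223/80, 3/5, 223/80]
R5 ← R5 + (1119/1727)·R4: [0, 0, 0, 0, 1886/1727, 10212/1727, -1886/1727]
The echelon form has 5 nonzero rows, and every pivot lies in the first 6 columns, so rank(T) = rank([T|b]) = 5.
The system is consistent.
rank = 5 < 6 unknowns, so there are infinitely many solutions.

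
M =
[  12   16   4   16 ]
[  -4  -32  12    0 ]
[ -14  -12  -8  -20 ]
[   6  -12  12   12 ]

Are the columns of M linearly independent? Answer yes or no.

no

Row reduce M to echelon form.
R2 ← R2 + (1/3)·R1: [0, -80/3, 40/3, 16/3]
R3 ← R3 + (7/6)·R1: [0, 20/3, -10/3, -4/3]
R4 ← R4 − (1/2)·R1: [0, -20, 10, 4]
R3 ← R3 + (1/4)·R2: [0, 0, 0, 0]
R4 ← R4 − (3/4)·R2: [0, 0, 0, 0]
2 pivots among 4 columns.
Only 2 < 4 pivot columns, so the columns are linearly dependent.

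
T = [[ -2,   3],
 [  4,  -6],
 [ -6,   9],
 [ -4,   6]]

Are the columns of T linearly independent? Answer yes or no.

Row reduce T to echelon form.
R2 ← R2 + (2)·R1: [0, 0]
R3 ← R3 − (3)·R1: [0, 0]
R4 ← R4 − (2)·R1: [0, 0]
1 pivot among 2 columns.
Only 1 < 2 pivot columns, so the columns are linearly dependent.

no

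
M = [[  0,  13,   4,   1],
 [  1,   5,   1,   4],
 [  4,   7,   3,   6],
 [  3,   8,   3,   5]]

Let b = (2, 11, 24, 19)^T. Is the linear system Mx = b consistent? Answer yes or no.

yes

Row reduce the augmented matrix [M | b].
Swap R1 ↔ R2
R3 ← R3 − (4)·R1: [0, -13, -1, -10, -20]
R4 ← R4 − (3)·R1: [0, -7, 0, -7, -14]
R3 ← R3 + R2: [0, 0, 3, -9, -18]
R4 ← R4 + (7/13)·R2: [0, 0, 28/13, -84/13, -168/13]
R4 ← R4 − (28/39)·R3: [0, 0, 0, 0, 0]
The echelon form has 3 nonzero rows, and every pivot lies in the first 4 columns, so rank(M) = rank([M|b]) = 3.
The system is consistent.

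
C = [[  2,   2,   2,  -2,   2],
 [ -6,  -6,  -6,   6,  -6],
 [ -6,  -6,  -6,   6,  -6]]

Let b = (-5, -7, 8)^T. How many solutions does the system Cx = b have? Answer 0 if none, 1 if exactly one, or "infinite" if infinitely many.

Row reduce the augmented matrix [C | b].
R2 ← R2 + (3)·R1: [0, 0, 0, 0, 0, -22]
R3 ← R3 + (3)·R1: [0, 0, 0, 0, 0, -7]
R3 ← R3 − (7/22)·R2: [0, 0, 0, 0, 0, 0]
The echelon form has 2 nonzero rows; the last pivot sits in the augmented column, so rank(C) = 1 but rank([C|b]) = 2.
Since the ranks differ, the system is inconsistent.
It has no solutions.

0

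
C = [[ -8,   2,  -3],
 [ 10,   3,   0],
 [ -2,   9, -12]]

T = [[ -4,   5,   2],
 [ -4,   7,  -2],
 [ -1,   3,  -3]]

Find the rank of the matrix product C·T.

2

First compute CT:
[[ 27, -35, -11],
 [-52,  71,  14],
 [-16,  17,  14]]
Now row reduce the product.
R2 ← R2 + (52/27)·R1: [0, 97/27, -194/27]
R3 ← R3 + (16/27)·R1: [0, -101/27, 202/27]
R3 ← R3 + (101/97)·R2: [0, 0, 0]
2 nonzero rows, so rank(CT) = 2.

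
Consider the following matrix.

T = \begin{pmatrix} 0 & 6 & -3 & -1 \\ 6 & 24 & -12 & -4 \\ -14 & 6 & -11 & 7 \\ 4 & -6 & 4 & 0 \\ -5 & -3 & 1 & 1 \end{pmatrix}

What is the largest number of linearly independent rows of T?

3

Row reduce to echelon form.
Swap R1 ↔ R2
R3 ← R3 + (7/3)·R1: [0, 62, -39, -7/3]
R4 ← R4 − (2/3)·R1: [0, -22, 12, 8/3]
R5 ← R5 + (5/6)·R1: [0, 17, -9, -7/3]
R3 ← R3 − (31/3)·R2: [0, 0, -8, 8]
R4 ← R4 + (11/3)·R2: [0, 0, 1, -1]
R5 ← R5 − (17/6)·R2: [0, 0, -1/2, 1/2]
R4 ← R4 + (1/8)·R3: [0, 0, 0, 0]
R5 ← R5 − (1/16)·R3: [0, 0, 0, 0]
Echelon form has 3 nonzero rows, so rank(T) = 3.
The rank gives the maximum number of linearly independent rows: 3.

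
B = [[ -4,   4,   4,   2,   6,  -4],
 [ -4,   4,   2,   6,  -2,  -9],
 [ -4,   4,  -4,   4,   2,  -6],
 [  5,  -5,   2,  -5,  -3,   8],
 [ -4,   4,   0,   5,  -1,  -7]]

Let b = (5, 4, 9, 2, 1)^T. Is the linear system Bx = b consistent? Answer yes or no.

Row reduce the augmented matrix [B | b].
R2 ← R2 − R1: [0, 0, -2, 4, -8, -5, -1]
R3 ← R3 − R1: [0, 0, -8, 2, -4, -2, 4]
R4 ← R4 + (5/4)·R1: [0, 0, 7, -5/2, 9/2, 3, 33/4]
R5 ← R5 − R1: [0, 0, -4, 3, -7, -3, -4]
R3 ← R3 − (4)·R2: [0, 0, 0, -14, 28, 18, 8]
R4 ← R4 + (7/2)·R2: [0, 0, 0, 23/2, -47/2, -29/2, 19/4]
R5 ← R5 − (2)·R2: [0, 0, 0, -5, 9, 7, -2]
R4 ← R4 + (23/28)·R3: [0, 0, 0, 0, -1/2, 2/7, 317/28]
R5 ← R5 − (5/14)·R3: [0, 0, 0, 0, -1, 4/7, -34/7]
R5 ← R5 − (2)·R4: [0, 0, 0, 0, 0, 0, -55/2]
The echelon form has 5 nonzero rows; the last pivot sits in the augmented column, so rank(B) = 4 but rank([B|b]) = 5.
Since the ranks differ, the system is inconsistent.

no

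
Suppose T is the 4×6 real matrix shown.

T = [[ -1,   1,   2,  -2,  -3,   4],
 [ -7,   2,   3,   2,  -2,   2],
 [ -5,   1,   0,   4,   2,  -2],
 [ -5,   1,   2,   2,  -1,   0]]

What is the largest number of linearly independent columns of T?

3

Row reduce to echelon form.
R2 ← R2 − (7)·R1: [0, -5, -11, 16, 19, -26]
R3 ← R3 − (5)·R1: [0, -4, -10, 14, 17, -22]
R4 ← R4 − (5)·R1: [0, -4, -8, 12, 14, -20]
R3 ← R3 − (4/5)·R2: [0, 0, -6/5, 6/5, 9/5, -6/5]
R4 ← R4 − (4/5)·R2: [0, 0, 4/5, -4/5, -6/5, 4/5]
R4 ← R4 + (2/3)·R3: [0, 0, 0, 0, 0, 0]
Echelon form has 3 nonzero rows, so rank(T) = 3.
The rank gives the maximum number of linearly independent columns: 3.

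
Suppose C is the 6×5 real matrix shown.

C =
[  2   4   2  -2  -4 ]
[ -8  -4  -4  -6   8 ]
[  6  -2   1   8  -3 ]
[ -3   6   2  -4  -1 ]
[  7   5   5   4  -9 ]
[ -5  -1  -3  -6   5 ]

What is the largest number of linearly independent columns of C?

4

Row reduce to echelon form.
R2 ← R2 + (4)·R1: [0, 12, 4, -14, -8]
R3 ← R3 − (3)·R1: [0, -14, -5, 14, 9]
R4 ← R4 + (3/2)·R1: [0, 12, 5, -7, -7]
R5 ← R5 − (7/2)·R1: [0, -9, -2, 11, 5]
R6 ← R6 + (5/2)·R1: [0, 9, 2, -11, -5]
R3 ← R3 + (7/6)·R2: [0, 0, -1/3, -7/3, -1/3]
R4 ← R4 − R2: [0, 0, 1, 7, 1]
R5 ← R5 + (3/4)·R2: [0, 0, 1, 1/2, -1]
R6 ← R6 − (3/4)·R2: [0, 0, -1, -1/2, 1]
R4 ← R4 + (3)·R3: [0, 0, 0, 0, 0]
R5 ← R5 + (3)·R3: [0, 0, 0, -13/2, -2]
R6 ← R6 − (3)·R3: [0, 0, 0, 13/2, 2]
Swap R4 ↔ R5
R6 ← R6 + R4: [0, 0, 0, 0, 0]
Echelon form has 4 nonzero rows, so rank(C) = 4.
The rank gives the maximum number of linearly independent columns: 4.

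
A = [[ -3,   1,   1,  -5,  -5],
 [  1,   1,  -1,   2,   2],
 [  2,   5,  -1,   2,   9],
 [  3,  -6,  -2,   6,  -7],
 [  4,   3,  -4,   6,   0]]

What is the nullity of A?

Row reduce to echelon form.
R2 ← R2 + (1/3)·R1: [0, 4/3, -2/3, 1/3, 1/3]
R3 ← R3 + (2/3)·R1: [0, 17/3, -1/3, -4/3, 17/3]
R4 ← R4 + R1: [0, -5, -1, 1, -12]
R5 ← R5 + (4/3)·R1: [0, 13/3, -8/3, -2/3, -20/3]
R3 ← R3 − (17/4)·R2: [0, 0, 5/2, -11/4, 17/4]
R4 ← R4 + (15/4)·R2: [0, 0, -7/2, 9/4, -43/4]
R5 ← R5 − (13/4)·R2: [0, 0, -1/2, -7/4, -31/4]
R4 ← R4 + (7/5)·R3: [0, 0, 0, -8/5, -24/5]
R5 ← R5 + (1/5)·R3: [0, 0, 0, -23/10, -69/10]
R5 ← R5 − (23/16)·R4: [0, 0, 0, 0, 0]
4 nonzero rows, so rank(A) = 4.
A has 5 columns; by rank–nullity, nullity = 5 − 4 = 1.

1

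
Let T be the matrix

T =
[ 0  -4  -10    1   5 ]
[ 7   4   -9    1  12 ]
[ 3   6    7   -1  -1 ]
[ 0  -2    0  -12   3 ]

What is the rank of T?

Row reduce to echelon form.
Swap R1 ↔ R2
R3 ← R3 − (3/7)·R1: [0, 30/7, 76/7, -10/7, -43/7]
R3 ← R3 + (15/14)·R2: [0, 0, 1/7, -5/14, -11/14]
R4 ← R4 − (1/2)·R2: [0, 0, 5, -25/2, 1/2]
R4 ← R4 − (35)·R3: [0, 0, 0, 0, 28]
Echelon form has 4 nonzero rows, so rank(T) = 4.

4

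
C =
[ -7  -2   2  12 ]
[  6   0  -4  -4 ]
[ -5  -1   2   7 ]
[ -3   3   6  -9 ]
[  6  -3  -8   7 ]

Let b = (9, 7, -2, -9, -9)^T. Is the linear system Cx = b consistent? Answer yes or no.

Row reduce the augmented matrix [C | b].
R2 ← R2 + (6/7)·R1: [0, -12/7, -16/7, 44/7, 103/7]
R3 ← R3 − (5/7)·R1: [0, 3/7, 4/7, -11/7, -59/7]
R4 ← R4 − (3/7)·R1: [0, 27/7, 36/7, -99/7, -90/7]
R5 ← R5 + (6/7)·R1: [0, -33/7, -44/7, 121/7, -9/7]
R3 ← R3 + (1/4)·R2: [0, 0, 0, 0, -19/4]
R4 ← R4 + (9/4)·R2: [0, 0, 0, 0, 81/4]
R5 ← R5 − (11/4)·R2: [0, 0, 0, 0, -167/4]
R4 ← R4 + (81/19)·R3: [0, 0, 0, 0, 0]
R5 ← R5 − (167/19)·R3: [0, 0, 0, 0, 0]
The echelon form has 3 nonzero rows; the last pivot sits in the augmented column, so rank(C) = 2 but rank([C|b]) = 3.
Since the ranks differ, the system is inconsistent.

no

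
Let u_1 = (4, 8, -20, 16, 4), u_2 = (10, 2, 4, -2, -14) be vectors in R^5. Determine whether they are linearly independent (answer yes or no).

yes

Form the matrix with these vectors as rows and row reduce.
R2 ← R2 − (5/2)·R1: [0, -18, 54, -42, -24]
2 nonzero rows, so the 2 vectors span a space of dimension 2.
Since 2 = 2, the vectors are linearly independent.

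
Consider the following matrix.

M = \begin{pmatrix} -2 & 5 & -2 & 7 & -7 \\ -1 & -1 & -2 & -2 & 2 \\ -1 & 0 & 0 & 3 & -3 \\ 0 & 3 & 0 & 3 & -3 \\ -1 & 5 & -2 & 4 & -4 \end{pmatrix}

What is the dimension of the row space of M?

3

Row reduce to echelon form.
R2 ← R2 − (1/2)·R1: [0, -7/2, -1, -11/2, 11/2]
R3 ← R3 − (1/2)·R1: [0, -5/2, 1, -1/2, 1/2]
R5 ← R5 − (1/2)·R1: [0, 5/2, -1, 1/2, -1/2]
R3 ← R3 − (5/7)·R2: [0, 0, 12/7, 24/7, -24/7]
R4 ← R4 + (6/7)·R2: [0, 0, -6/7, -12/7, 12/7]
R5 ← R5 + (5/7)·R2: [0, 0, -12/7, -24/7, 24/7]
R4 ← R4 + (1/2)·R3: [0, 0, 0, 0, 0]
R5 ← R5 + R3: [0, 0, 0, 0, 0]
Echelon form has 3 nonzero rows, so rank(M) = 3.
The row space has dimension equal to the rank: 3.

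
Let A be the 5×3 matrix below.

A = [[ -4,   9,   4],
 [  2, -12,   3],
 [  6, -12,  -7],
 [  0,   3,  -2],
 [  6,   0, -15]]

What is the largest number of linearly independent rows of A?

Row reduce to echelon form.
R2 ← R2 + (1/2)·R1: [0, -15/2, 5]
R3 ← R3 + (3/2)·R1: [0, 3/2, -1]
R5 ← R5 + (3/2)·R1: [0, 27/2, -9]
R3 ← R3 + (1/5)·R2: [0, 0, 0]
R4 ← R4 + (2/5)·R2: [0, 0, 0]
R5 ← R5 + (9/5)·R2: [0, 0, 0]
Echelon form has 2 nonzero rows, so rank(A) = 2.
The rank gives the maximum number of linearly independent rows: 2.

2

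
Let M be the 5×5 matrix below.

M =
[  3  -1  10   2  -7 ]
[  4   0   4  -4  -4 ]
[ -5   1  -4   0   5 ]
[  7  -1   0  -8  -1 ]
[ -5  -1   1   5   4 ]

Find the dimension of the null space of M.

Row reduce to echelon form.
R2 ← R2 − (4/3)·R1: [0, 4/3, -28/3, -20/3, 16/3]
R3 ← R3 + (5/3)·R1: [0, -2/3, 38/3, 10/3, -20/3]
R4 ← R4 − (7/3)·R1: [0, 4/3, -70/3, -38/3, 46/3]
R5 ← R5 + (5/3)·R1: [0, -8/3, 53/3, 25/3, -23/3]
R3 ← R3 + (1/2)·R2: [0, 0, 8, 0, -4]
R4 ← R4 − R2: [0, 0, -14, -6, 10]
R5 ← R5 + (2)·R2: [0, 0, -1, -5, 3]
R4 ← R4 + (7/4)·R3: [0, 0, 0, -6, 3]
R5 ← R5 + (1/8)·R3: [0, 0, 0, -5, 5/2]
R5 ← R5 − (5/6)·R4: [0, 0, 0, 0, 0]
4 nonzero rows, so rank(M) = 4.
M has 5 columns; by rank–nullity, nullity = 5 − 4 = 1.

1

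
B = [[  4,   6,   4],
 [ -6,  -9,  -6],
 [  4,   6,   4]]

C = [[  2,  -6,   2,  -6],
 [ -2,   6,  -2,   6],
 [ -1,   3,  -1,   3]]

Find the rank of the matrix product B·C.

1

First compute BC:
[[ -8,  24,  -8,  24],
 [ 12, -36,  12, -36],
 [ -8,  24,  -8,  24]]
Now row reduce the product.
R2 ← R2 + (3/2)·R1: [0, 0, 0, 0]
R3 ← R3 − R1: [0, 0, 0, 0]
1 nonzero row, so rank(BC) = 1.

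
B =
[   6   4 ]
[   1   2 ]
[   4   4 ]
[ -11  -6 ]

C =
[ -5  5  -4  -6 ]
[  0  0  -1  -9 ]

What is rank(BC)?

First compute BC:
[[-30,  30, -28, -72],
 [ -5,   5,  -6, -24],
 [-20,  20, -20, -60],
 [ 55, -55,  50, 120]]
Now row reduce the product.
R2 ← R2 − (1/6)·R1: [0, 0, -4/3, -12]
R3 ← R3 − (2/3)·R1: [0, 0, -4/3, -12]
R4 ← R4 + (11/6)·R1: [0, 0, -4/3, -12]
R3 ← R3 − R2: [0, 0, 0, 0]
R4 ← R4 − R2: [0, 0, 0, 0]
2 nonzero rows, so rank(BC) = 2.

2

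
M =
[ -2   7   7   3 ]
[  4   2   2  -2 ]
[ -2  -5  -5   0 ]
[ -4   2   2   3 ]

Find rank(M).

Row reduce to echelon form.
R2 ← R2 + (2)·R1: [0, 16, 16, 4]
R3 ← R3 − R1: [0, -12, -12, -3]
R4 ← R4 − (2)·R1: [0, -12, -12, -3]
R3 ← R3 + (3/4)·R2: [0, 0, 0, 0]
R4 ← R4 + (3/4)·R2: [0, 0, 0, 0]
Echelon form has 2 nonzero rows, so rank(M) = 2.

2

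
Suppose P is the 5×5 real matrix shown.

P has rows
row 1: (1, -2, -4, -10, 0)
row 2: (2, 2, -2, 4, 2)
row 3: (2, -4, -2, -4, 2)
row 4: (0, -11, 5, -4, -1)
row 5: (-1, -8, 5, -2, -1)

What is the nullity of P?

1

Row reduce to echelon form.
R2 ← R2 − (2)·R1: [0, 6, 6, 24, 2]
R3 ← R3 − (2)·R1: [0, 0, 6, 16, 2]
R5 ← R5 + R1: [0, -10, 1, -12, -1]
R4 ← R4 + (11/6)·R2: [0, 0, 16, 40, 8/3]
R5 ← R5 + (5/3)·R2: [0, 0, 11, 28, 7/3]
R4 ← R4 − (8/3)·R3: [0, 0, 0, -8/3, -8/3]
R5 ← R5 − (11/6)·R3: [0, 0, 0, -4/3, -4/3]
R5 ← R5 − (1/2)·R4: [0, 0, 0, 0, 0]
4 nonzero rows, so rank(P) = 4.
P has 5 columns; by rank–nullity, nullity = 5 − 4 = 1.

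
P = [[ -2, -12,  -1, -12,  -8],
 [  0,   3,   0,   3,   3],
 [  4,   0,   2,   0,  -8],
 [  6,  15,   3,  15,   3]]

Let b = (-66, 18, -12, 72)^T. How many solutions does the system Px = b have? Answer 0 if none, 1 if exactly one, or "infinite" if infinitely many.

Row reduce the augmented matrix [P | b].
R3 ← R3 + (2)·R1: [0, -24, 0, -24, -24, -144]
R4 ← R4 + (3)·R1: [0, -21, 0, -21, -21, -126]
R3 ← R3 + (8)·R2: [0, 0, 0, 0, 0, 0]
R4 ← R4 + (7)·R2: [0, 0, 0, 0, 0, 0]
The echelon form has 2 nonzero rows, and every pivot lies in the first 5 columns, so rank(P) = rank([P|b]) = 2.
The system is consistent.
rank = 2 < 5 unknowns, so there are infinitely many solutions.

infinite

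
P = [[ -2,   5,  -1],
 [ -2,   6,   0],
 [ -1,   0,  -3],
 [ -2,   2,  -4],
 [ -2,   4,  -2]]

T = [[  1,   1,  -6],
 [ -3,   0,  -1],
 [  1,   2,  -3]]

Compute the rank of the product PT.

First compute PT:
[[-18,  -4,  10],
 [-20,  -2,   6],
 [ -4,  -7,  15],
 [-12, -10,  22],
 [-16,  -6,  14]]
Now row reduce the product.
R2 ← R2 − (10/9)·R1: [0, 22/9, -46/9]
R3 ← R3 − (2/9)·R1: [0, -55/9, 115/9]
R4 ← R4 − (2/3)·R1: [0, -22/3, 46/3]
R5 ← R5 − (8/9)·R1: [0, -22/9, 46/9]
R3 ← R3 + (5/2)·R2: [0, 0, 0]
R4 ← R4 + (3)·R2: [0, 0, 0]
R5 ← R5 + R2: [0, 0, 0]
2 nonzero rows, so rank(PT) = 2.

2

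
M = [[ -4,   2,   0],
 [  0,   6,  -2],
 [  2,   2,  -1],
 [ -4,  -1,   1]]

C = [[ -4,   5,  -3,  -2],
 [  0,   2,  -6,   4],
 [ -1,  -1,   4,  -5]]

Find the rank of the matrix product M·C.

First compute MC:
[[ 16, -16,   0,  16],
 [  2,  14, -44,  34],
 [ -7,  15, -22,   9],
 [ 15, -23,  22,  -1]]
Now row reduce the product.
R2 ← R2 − (1/8)·R1: [0, 16, -44, 32]
R3 ← R3 + (7/16)·R1: [0, 8, -22, 16]
R4 ← R4 − (15/16)·R1: [0, -8, 22, -16]
R3 ← R3 − (1/2)·R2: [0, 0, 0, 0]
R4 ← R4 + (1/2)·R2: [0, 0, 0, 0]
2 nonzero rows, so rank(MC) = 2.

2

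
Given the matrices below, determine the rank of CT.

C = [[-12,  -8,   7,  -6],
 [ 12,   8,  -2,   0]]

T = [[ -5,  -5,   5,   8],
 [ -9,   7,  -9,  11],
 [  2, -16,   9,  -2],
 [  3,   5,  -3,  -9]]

First compute CT:
[[128, -138,  93, -144],
 [-136,  28, -30, 188]]
Now row reduce the product.
R2 ← R2 + (17/16)·R1: [0, -949/8, 1101/16, 35]
2 nonzero rows, so rank(CT) = 2.

2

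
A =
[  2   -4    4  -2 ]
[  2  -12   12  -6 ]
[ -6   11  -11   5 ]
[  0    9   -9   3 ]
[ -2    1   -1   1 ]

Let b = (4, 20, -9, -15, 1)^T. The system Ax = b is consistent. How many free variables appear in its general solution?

1

Row reduce the augmented matrix [A | b].
R2 ← R2 − R1: [0, -8, 8, -4, 16]
R3 ← R3 + (3)·R1: [0, -1, 1, -1, 3]
R5 ← R5 + R1: [0, -3, 3, -1, 5]
R3 ← R3 − (1/8)·R2: [0, 0, 0, -1/2, 1]
R4 ← R4 + (9/8)·R2: [0, 0, 0, -3/2, 3]
R5 ← R5 − (3/8)·R2: [0, 0, 0, 1/2, -1]
R4 ← R4 − (3)·R3: [0, 0, 0, 0, 0]
R5 ← R5 + R3: [0, 0, 0, 0, 0]
The echelon form has 3 nonzero rows, and every pivot lies in the first 4 columns, so rank(A) = rank([A|b]) = 3.
The system is consistent.
Free variables = (unknowns) − (rank) = 4 − 3 = 1.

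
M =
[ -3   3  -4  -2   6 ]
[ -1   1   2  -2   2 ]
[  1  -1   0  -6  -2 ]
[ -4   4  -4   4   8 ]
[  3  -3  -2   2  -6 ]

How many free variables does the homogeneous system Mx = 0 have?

Row reduce to echelon form.
R2 ← R2 − (1/3)·R1: [0, 0, 10/3, -4/3, 0]
R3 ← R3 + (1/3)·R1: [0, 0, -4/3, -20/3, 0]
R4 ← R4 − (4/3)·R1: [0, 0, 4/3, 20/3, 0]
R5 ← R5 + R1: [0, 0, -6, 0, 0]
R3 ← R3 + (2/5)·R2: [0, 0, 0, -36/5, 0]
R4 ← R4 − (2/5)·R2: [0, 0, 0, 36/5, 0]
R5 ← R5 + (9/5)·R2: [0, 0, 0, -12/5, 0]
R4 ← R4 + R3: [0, 0, 0, 0, 0]
R5 ← R5 − (1/3)·R3: [0, 0, 0, 0, 0]
3 nonzero rows, so rank(M) = 3.
M has 5 columns; by rank–nullity, nullity = 5 − 3 = 2.

2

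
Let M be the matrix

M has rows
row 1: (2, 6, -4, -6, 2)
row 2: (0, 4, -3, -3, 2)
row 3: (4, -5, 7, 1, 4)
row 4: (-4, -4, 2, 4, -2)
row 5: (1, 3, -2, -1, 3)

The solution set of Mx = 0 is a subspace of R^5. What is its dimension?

Row reduce to echelon form.
R3 ← R3 − (2)·R1: [0, -17, 15, 13, 0]
R4 ← R4 + (2)·R1: [0, 8, -6, -8, 2]
R5 ← R5 − (1/2)·R1: [0, 0, 0, 2, 2]
R3 ← R3 + (17/4)·R2: [0, 0, 9/4, 1/4, 17/2]
R4 ← R4 − (2)·R2: [0, 0, 0, -2, -2]
R5 ← R5 + R4: [0, 0, 0, 0, 0]
4 nonzero rows, so rank(M) = 4.
M has 5 columns; by rank–nullity, nullity = 5 − 4 = 1.

1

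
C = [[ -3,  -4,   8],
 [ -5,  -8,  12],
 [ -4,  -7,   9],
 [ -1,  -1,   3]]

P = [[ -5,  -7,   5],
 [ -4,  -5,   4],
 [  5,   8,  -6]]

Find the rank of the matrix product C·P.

2

First compute CP:
[[ 71, 105, -79],
 [117, 171, -129],
 [ 93, 135, -102],
 [ 24,  36, -27]]
Now row reduce the product.
R2 ← R2 − (117/71)·R1: [0, -144/71, 84/71]
R3 ← R3 − (93/71)·R1: [0, -180/71, 105/71]
R4 ← R4 − (24/71)·R1: [0, 36/71, -21/71]
R3 ← R3 − (5/4)·R2: [0, 0, 0]
R4 ← R4 + (1/4)·R2: [0, 0, 0]
2 nonzero rows, so rank(CP) = 2.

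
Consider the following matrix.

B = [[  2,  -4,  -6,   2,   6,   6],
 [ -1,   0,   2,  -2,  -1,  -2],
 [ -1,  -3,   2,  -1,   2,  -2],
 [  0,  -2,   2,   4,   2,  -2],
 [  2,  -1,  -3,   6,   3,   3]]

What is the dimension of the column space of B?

3

Row reduce to echelon form.
R2 ← R2 + (1/2)·R1: [0, -2, -1, -1, 2, 1]
R3 ← R3 + (1/2)·R1: [0, -5, -1, 0, 5, 1]
R5 ← R5 − R1: [0, 3, 3, 4, -3, -3]
R3 ← R3 − (5/2)·R2: [0, 0, 3/2, 5/2, 0, -3/2]
R4 ← R4 − R2: [0, 0, 3, 5, 0, -3]
R5 ← R5 + (3/2)·R2: [0, 0, 3/2, 5/2, 0, -3/2]
R4 ← R4 − (2)·R3: [0, 0, 0, 0, 0, 0]
R5 ← R5 − R3: [0, 0, 0, 0, 0, 0]
Echelon form has 3 nonzero rows, so rank(B) = 3.
The column space has dimension equal to the rank: 3.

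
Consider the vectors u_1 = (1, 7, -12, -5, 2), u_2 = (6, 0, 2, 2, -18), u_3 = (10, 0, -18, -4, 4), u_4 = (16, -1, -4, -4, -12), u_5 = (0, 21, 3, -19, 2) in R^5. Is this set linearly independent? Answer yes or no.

Form the matrix with these vectors as rows and row reduce.
R2 ← R2 − (6)·R1: [0, -42, 74, 32, -30]
R3 ← R3 − (10)·R1: [0, -70, 102, 46, -16]
R4 ← R4 − (16)·R1: [0, -113, 188, 76, -44]
R3 ← R3 − (5/3)·R2: [0, 0, -64/3, -22/3, 34]
R4 ← R4 − (113/42)·R2: [0, 0, -233/21, -212/21, 257/7]
R5 ← R5 + (1/2)·R2: [0, 0, 40, -3, -13]
R4 ← R4 − (233/448)·R3: [0, 0, 0, -201/32, 609/32]
R5 ← R5 + (15/8)·R3: [0, 0, 0, -67/4, 203/4]
R5 ← R5 − (8/3)·R4: [0, 0, 0, 0, 0]
4 nonzero rows, so the 5 vectors span a space of dimension 4.
Since 4 < 5, the vectors are linearly dependent.

no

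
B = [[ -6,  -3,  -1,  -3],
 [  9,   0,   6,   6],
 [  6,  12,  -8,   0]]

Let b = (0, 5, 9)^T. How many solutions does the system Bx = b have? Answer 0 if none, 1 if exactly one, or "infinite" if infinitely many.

Row reduce the augmented matrix [B | b].
R2 ← R2 + (3/2)·R1: [0, -9/2, 9/2, 3/2, 5]
R3 ← R3 + R1: [0, 9, -9, -3, 9]
R3 ← R3 + (2)·R2: [0, 0, 0, 0, 19]
The echelon form has 3 nonzero rows; the last pivot sits in the augmented column, so rank(B) = 2 but rank([B|b]) = 3.
Since the ranks differ, the system is inconsistent.
It has no solutions.

0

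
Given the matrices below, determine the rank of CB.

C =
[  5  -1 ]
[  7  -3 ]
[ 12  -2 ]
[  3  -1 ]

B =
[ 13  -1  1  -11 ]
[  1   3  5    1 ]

2

First compute CB:
[[ 64,  -8,   0, -56],
 [ 88, -16,  -8, -80],
 [154, -18,   2, -134],
 [ 38,  -6,  -2, -34]]
Now row reduce the product.
R2 ← R2 − (11/8)·R1: [0, -5, -8, -3]
R3 ← R3 − (77/32)·R1: [0, 5/4, 2, 3/4]
R4 ← R4 − (19/32)·R1: [0, -5/4, -2, -3/4]
R3 ← R3 + (1/4)·R2: [0, 0, 0, 0]
R4 ← R4 − (1/4)·R2: [0, 0, 0, 0]
2 nonzero rows, so rank(CB) = 2.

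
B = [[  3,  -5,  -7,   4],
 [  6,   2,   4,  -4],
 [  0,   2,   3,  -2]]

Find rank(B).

Row reduce to echelon form.
R2 ← R2 − (2)·R1: [0, 12, 18, -12]
R3 ← R3 − (1/6)·R2: [0, 0, 0, 0]
Echelon form has 2 nonzero rows, so rank(B) = 2.

2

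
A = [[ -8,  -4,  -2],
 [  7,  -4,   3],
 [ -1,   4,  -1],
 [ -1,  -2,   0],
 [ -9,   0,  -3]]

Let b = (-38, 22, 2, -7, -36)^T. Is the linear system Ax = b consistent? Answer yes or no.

yes

Row reduce the augmented matrix [A | b].
R2 ← R2 + (7/8)·R1: [0, -15/2, 5/4, -45/4]
R3 ← R3 − (1/8)·R1: [0, 9/2, -3/4, 27/4]
R4 ← R4 − (1/8)·R1: [0, -3/2, 1/4, -9/4]
R5 ← R5 − (9/8)·R1: [0, 9/2, -3/4, 27/4]
R3 ← R3 + (3/5)·R2: [0, 0, 0, 0]
R4 ← R4 − (1/5)·R2: [0, 0, 0, 0]
R5 ← R5 + (3/5)·R2: [0, 0, 0, 0]
The echelon form has 2 nonzero rows, and every pivot lies in the first 3 columns, so rank(A) = rank([A|b]) = 2.
The system is consistent.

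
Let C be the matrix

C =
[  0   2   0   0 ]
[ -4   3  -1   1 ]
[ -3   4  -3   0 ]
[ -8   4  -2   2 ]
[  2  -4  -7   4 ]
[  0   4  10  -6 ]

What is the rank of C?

Row reduce to echelon form.
Swap R1 ↔ R2
R3 ← R3 − (3/4)·R1: [0, 7/4, -9/4, -3/4]
R4 ← R4 − (2)·R1: [0, -2, 0, 0]
R5 ← R5 + (1/2)·R1: [0, -5/2, -15/2, 9/2]
R3 ← R3 − (7/8)·R2: [0, 0, -9/4, -3/4]
R4 ← R4 + R2: [0, 0, 0, 0]
R5 ← R5 + (5/4)·R2: [0, 0, -15/2, 9/2]
R6 ← R6 − (2)·R2: [0, 0, 10, -6]
R5 ← R5 − (10/3)·R3: [0, 0, 0, 7]
R6 ← R6 + (40/9)·R3: [0, 0, 0, -28/3]
Swap R4 ↔ R5
R6 ← R6 + (4/3)·R4: [0, 0, 0, 0]
Echelon form has 4 nonzero rows, so rank(C) = 4.

4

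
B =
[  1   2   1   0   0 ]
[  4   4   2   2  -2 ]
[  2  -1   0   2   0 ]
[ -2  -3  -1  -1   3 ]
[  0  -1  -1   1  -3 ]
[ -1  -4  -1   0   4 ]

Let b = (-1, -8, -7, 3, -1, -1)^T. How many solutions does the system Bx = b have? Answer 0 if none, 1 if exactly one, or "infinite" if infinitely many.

infinite

Row reduce the augmented matrix [B | b].
R2 ← R2 − (4)·R1: [0, -4, -2, 2, -2, -4]
R3 ← R3 − (2)·R1: [0, -5, -2, 2, 0, -5]
R4 ← R4 + (2)·R1: [0, 1, 1, -1, 3, 1]
R6 ← R6 + R1: [0, -2, 0, 0, 4, -2]
R3 ← R3 − (5/4)·R2: [0, 0, 1/2, -1/2, 5/2, 0]
R4 ← R4 + (1/4)·R2: [0, 0, 1/2, -1/2, 5/2, 0]
R5 ← R5 − (1/4)·R2: [0, 0, -1/2, 1/2, -5/2, 0]
R6 ← R6 − (1/2)·R2: [0, 0, 1, -1, 5, 0]
R4 ← R4 − R3: [0, 0, 0, 0, 0, 0]
R5 ← R5 + R3: [0, 0, 0, 0, 0, 0]
R6 ← R6 − (2)·R3: [0, 0, 0, 0, 0, 0]
The echelon form has 3 nonzero rows, and every pivot lies in the first 5 columns, so rank(B) = rank([B|b]) = 3.
The system is consistent.
rank = 3 < 5 unknowns, so there are infinitely many solutions.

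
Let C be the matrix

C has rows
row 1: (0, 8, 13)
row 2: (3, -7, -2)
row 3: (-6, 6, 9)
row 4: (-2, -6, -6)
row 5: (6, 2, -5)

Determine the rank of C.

3

Row reduce to echelon form.
Swap R1 ↔ R2
R3 ← R3 + (2)·R1: [0, -8, 5]
R4 ← R4 + (2/3)·R1: [0, -32/3, -22/3]
R5 ← R5 − (2)·R1: [0, 16, -1]
R3 ← R3 + R2: [0, 0, 18]
R4 ← R4 + (4/3)·R2: [0, 0, 10]
R5 ← R5 − (2)·R2: [0, 0, -27]
R4 ← R4 − (5/9)·R3: [0, 0, 0]
R5 ← R5 + (3/2)·R3: [0, 0, 0]
Echelon form has 3 nonzero rows, so rank(C) = 3.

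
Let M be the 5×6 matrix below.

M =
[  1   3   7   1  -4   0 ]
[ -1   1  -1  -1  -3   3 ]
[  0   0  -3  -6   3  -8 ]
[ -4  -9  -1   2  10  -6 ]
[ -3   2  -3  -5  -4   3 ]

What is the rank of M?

Row reduce to echelon form.
R2 ← R2 + R1: [0, 4, 6, 0, -7, 3]
R4 ← R4 + (4)·R1: [0, 3, 27, 6, -6, -6]
R5 ← R5 + (3)·R1: [0, 11, 18, -2, -16, 3]
R4 ← R4 − (3/4)·R2: [0, 0, 45/2, 6, -3/4, -33/4]
R5 ← R5 − (11/4)·R2: [0, 0, 3/2, -2, 13/4, -21/4]
R4 ← R4 + (15/2)·R3: [0, 0, 0, -39, 87/4, -273/4]
R5 ← R5 + (1/2)·R3: [0, 0, 0, -5, 19/4, -37/4]
R5 ← R5 − (5/39)·R4: [0, 0, 0, 0, 51/26, -1/2]
Echelon form has 5 nonzero rows, so rank(M) = 5.

5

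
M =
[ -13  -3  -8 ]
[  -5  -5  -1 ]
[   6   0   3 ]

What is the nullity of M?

Row reduce to echelon form.
R2 ← R2 − (5/13)·R1: [0, -50/13, 27/13]
R3 ← R3 + (6/13)·R1: [0, -18/13, -9/13]
R3 ← R3 − (9/25)·R2: [0, 0, -36/25]
3 nonzero rows, so rank(M) = 3.
M has 3 columns; by rank–nullity, nullity = 3 − 3 = 0.

0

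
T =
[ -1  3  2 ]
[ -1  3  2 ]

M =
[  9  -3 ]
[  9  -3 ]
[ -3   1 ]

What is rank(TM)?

First compute TM:
[[ 12,  -4],
 [ 12,  -4]]
Now row reduce the product.
R2 ← R2 − R1: [0, 0]
1 nonzero row, so rank(TM) = 1.

1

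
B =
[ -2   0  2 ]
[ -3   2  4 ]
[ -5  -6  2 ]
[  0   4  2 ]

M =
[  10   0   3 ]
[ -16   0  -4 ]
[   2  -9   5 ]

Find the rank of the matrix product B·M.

2

First compute BM:
[[-16, -18,   4],
 [-54, -36,   3],
 [ 50, -18,  19],
 [-60, -18,  -6]]
Now row reduce the product.
R2 ← R2 − (27/8)·R1: [0, 99/4, -21/2]
R3 ← R3 + (25/8)·R1: [0, -297/4, 63/2]
R4 ← R4 − (15/4)·R1: [0, 99/2, -21]
R3 ← R3 + (3)·R2: [0, 0, 0]
R4 ← R4 − (2)·R2: [0, 0, 0]
2 nonzero rows, so rank(BM) = 2.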